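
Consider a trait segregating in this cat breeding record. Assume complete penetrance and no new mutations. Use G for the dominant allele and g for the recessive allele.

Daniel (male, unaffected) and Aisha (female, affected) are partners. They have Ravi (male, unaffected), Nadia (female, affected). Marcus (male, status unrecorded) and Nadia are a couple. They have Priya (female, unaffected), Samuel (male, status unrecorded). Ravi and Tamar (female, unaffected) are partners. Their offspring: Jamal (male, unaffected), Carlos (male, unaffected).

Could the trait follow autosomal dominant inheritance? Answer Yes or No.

A consistent assignment under autosomal dominant exists: Daniel gg, Aisha Gg, Ravi gg, Nadia Gg, Marcus Gg, Tamar gg, Priya gg, Samuel GG, Jamal gg, Carlos gg.
In this assignment every recorded phenotype matches its genotype and every non-founder's genotype is obtainable from its parents' genotypes, so the pedigree is consistent.

Yes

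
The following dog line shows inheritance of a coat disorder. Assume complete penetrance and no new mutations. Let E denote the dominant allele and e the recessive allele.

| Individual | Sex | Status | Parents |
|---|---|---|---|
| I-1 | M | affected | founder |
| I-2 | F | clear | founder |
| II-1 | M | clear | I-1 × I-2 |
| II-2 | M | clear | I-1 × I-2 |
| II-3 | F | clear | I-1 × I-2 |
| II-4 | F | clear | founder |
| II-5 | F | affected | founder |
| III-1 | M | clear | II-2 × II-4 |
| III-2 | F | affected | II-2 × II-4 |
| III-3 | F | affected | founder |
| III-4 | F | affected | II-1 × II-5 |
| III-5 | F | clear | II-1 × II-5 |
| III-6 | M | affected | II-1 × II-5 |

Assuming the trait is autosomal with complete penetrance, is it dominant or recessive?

recessive

II-2 and II-4 are both clear yet have an affected child III-2. Under dominance, an affected child requires at least one affected parent, so the trait cannot be dominant.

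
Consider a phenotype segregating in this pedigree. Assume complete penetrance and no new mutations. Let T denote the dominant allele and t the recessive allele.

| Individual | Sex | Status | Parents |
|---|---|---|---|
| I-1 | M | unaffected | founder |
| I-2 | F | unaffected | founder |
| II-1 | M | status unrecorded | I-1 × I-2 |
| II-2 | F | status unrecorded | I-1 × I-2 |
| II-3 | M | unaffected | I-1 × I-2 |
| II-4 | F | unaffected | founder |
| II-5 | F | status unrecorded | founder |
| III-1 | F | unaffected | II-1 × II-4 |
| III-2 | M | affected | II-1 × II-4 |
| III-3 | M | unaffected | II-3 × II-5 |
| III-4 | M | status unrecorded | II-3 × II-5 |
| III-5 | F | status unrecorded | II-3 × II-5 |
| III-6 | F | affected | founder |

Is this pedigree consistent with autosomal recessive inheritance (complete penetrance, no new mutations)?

A consistent assignment under autosomal recessive exists: I-1 TT, I-2 Tt, II-1 Tt, II-2 TT, II-3 TT, II-4 Tt, II-5 TT, III-1 TT, III-2 tt, III-3 TT, III-4 TT, III-5 TT, III-6 tt.
In this assignment every recorded phenotype matches its genotype and every non-founder's genotype is obtainable from its parents' genotypes, so the pedigree is consistent.

Yes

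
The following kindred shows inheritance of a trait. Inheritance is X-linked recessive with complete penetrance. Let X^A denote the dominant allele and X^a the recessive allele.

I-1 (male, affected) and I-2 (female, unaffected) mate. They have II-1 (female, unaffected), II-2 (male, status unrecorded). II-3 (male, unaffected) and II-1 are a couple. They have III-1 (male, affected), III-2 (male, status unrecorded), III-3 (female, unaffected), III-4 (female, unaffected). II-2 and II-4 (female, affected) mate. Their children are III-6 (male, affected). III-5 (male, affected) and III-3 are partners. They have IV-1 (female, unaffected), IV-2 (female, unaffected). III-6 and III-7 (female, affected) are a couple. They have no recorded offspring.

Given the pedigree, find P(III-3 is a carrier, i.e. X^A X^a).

II-3 is unaffected, so II-3 is X^A Y.
II-1 is unaffected so carries A and received a from I-1 (X^a Y), so II-1 is X^A X^a.
Their cross gives offspring ratios 1/2 X^A X^A : 1/2 X^A X^a. Conditioning on III-3 being unaffected, P(X^A X^a) = 1/2 / 1 = 1/2 before taking III-3's own offspring into account.
III-5 is affected, so III-5 is X^a Y.
Now use III-3's offspring. Probability of each recorded status — unaffected daughter IV-1: 1/2 if III-3 is X^A X^a, 1 if X^A X^A; unaffected daughter IV-2: 1/2 if III-3 is X^A X^a, 1 if X^A X^A.
Bayes: P(X^A X^a) = 1/2·1/4 / (1/2·1/4 + 1/2·1) = 1/5.

1/5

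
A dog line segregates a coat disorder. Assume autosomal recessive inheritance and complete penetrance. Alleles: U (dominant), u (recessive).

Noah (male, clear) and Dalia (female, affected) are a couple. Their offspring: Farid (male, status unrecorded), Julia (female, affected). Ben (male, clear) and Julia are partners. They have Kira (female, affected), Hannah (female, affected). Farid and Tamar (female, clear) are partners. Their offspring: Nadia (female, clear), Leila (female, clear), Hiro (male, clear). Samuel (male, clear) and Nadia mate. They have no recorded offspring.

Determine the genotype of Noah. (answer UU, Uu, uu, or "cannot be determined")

From phenotype alone, Noah is UU or Uu.
Noah is clear so carries U and passed u to Julia (uu), so Noah is Uu.

Uu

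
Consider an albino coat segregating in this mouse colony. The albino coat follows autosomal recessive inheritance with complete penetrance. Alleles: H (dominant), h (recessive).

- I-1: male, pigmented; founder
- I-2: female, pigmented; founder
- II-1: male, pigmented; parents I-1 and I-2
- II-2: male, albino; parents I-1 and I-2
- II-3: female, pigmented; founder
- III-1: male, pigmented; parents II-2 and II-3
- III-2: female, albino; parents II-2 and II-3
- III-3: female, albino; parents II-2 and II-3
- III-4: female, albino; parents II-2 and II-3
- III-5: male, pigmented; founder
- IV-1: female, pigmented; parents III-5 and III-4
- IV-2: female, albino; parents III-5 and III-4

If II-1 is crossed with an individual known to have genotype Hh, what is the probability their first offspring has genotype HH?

I-1 is pigmented so carries H and passed h to II-2 (hh), so I-1 is Hh.
I-2 is pigmented so carries H and passed h to II-2 (hh), so I-2 is Hh.
II-1 is a pigmented offspring of I-1 (Hh) × I-2 (Hh), whose cross gives 1/4 HH : 1/2 Hh : 1/4 hh; conditioning on being pigmented, II-1 is HH with probability 1/3, Hh with probability 2/3.
Summing over parental genotype combinations, P(offspring has genotype HH) = 1/3·1/2 + 2/3·1/4 = 1/3.

1/3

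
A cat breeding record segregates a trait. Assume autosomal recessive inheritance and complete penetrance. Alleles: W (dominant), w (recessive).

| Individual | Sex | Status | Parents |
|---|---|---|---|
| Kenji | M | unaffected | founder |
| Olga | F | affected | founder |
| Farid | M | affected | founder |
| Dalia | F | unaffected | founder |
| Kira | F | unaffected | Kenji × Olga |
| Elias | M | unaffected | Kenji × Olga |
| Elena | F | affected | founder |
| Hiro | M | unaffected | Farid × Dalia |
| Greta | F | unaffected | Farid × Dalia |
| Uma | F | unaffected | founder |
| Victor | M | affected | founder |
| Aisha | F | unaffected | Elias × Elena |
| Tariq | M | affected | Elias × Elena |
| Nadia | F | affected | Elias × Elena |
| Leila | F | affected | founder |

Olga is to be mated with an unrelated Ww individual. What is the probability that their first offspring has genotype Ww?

1/2

Olga is affected, so Olga is ww.
The cross gives 1/2 Ww : 1/2 ww, so P(offspring has genotype Ww) = 1/2.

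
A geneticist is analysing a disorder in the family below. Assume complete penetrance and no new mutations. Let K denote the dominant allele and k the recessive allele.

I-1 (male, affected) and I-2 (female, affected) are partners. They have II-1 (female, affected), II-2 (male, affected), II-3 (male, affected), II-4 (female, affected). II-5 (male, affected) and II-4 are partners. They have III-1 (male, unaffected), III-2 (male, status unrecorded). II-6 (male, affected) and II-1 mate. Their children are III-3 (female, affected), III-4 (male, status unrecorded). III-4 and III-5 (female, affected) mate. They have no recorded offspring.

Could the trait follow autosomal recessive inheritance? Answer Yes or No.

Under autosomal recessive, III-1 (unaffected, male) cannot arise from II-5 (affected) × II-4 (affected).

No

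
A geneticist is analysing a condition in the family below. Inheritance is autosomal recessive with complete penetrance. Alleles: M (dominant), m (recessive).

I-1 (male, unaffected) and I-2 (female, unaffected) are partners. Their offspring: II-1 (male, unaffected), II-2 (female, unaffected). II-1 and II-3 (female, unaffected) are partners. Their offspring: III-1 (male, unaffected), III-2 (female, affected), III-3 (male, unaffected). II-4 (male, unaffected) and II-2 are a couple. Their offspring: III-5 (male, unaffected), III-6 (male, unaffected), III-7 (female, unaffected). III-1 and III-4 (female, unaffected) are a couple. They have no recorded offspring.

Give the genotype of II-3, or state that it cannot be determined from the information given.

Mm

From phenotype alone, II-3 is MM or Mm.
II-3 is unaffected so carries M and passed m to III-2 (mm), so II-3 is Mm.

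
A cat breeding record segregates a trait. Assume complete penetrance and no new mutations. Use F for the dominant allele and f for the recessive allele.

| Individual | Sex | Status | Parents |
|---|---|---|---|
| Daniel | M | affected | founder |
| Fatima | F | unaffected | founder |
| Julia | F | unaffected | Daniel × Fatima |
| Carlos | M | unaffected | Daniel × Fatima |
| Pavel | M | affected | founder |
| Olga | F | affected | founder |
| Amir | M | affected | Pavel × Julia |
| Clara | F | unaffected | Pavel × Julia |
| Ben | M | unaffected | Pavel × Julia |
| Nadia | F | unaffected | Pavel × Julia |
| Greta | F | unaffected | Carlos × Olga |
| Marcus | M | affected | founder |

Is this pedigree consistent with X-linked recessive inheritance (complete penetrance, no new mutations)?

Yes

A consistent assignment under X-linked recessive exists: Daniel X^f Y, Fatima X^F X^F, Julia X^F X^f, Carlos X^F Y, Pavel X^f Y, Olga X^f X^f, Amir X^f Y, Clara X^F X^f, Ben X^F Y, Nadia X^F X^f, Greta X^F X^f, Marcus X^f Y.
In this assignment every recorded phenotype matches its genotype and every non-founder's genotype is obtainable from its parents' genotypes, so the pedigree is consistent.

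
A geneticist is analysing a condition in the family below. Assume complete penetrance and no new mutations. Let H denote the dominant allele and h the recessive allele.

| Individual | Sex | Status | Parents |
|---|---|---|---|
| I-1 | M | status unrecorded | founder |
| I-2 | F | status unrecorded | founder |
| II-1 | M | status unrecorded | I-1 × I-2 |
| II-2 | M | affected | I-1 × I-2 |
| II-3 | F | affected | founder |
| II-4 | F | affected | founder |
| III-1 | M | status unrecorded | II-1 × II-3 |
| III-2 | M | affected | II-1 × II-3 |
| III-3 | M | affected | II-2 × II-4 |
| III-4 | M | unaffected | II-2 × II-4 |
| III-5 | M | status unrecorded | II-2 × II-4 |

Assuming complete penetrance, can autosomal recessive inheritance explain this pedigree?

No

Under autosomal recessive, III-4 (unaffected, male) cannot arise from II-2 (affected) × II-4 (affected).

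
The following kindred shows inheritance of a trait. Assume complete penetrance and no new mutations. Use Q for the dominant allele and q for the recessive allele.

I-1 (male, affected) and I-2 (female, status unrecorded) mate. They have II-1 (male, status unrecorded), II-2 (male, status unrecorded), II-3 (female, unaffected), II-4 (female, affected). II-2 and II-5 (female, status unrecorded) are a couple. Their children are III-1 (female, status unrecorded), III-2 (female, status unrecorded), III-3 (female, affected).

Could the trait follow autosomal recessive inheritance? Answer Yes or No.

A consistent assignment under autosomal recessive exists: I-1 qq, I-2 Qq, II-1 Qq, II-2 Qq, II-3 Qq, II-4 qq, II-5 Qq, III-1 QQ, III-2 QQ, III-3 qq.
In this assignment every recorded phenotype matches its genotype and every non-founder's genotype is obtainable from its parents' genotypes, so the pedigree is consistent.

Yes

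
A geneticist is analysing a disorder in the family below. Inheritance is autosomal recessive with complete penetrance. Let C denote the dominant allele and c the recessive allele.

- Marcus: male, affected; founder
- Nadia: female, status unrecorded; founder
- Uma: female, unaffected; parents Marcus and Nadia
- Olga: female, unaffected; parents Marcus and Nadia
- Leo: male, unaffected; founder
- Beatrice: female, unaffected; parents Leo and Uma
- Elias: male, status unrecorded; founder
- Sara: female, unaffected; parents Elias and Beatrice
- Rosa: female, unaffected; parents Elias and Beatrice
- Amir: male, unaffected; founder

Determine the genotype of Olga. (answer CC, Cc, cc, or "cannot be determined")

Cc

From phenotype alone, Olga is CC or Cc.
Olga is unaffected so carries C and received c from Marcus (cc), so Olga is Cc.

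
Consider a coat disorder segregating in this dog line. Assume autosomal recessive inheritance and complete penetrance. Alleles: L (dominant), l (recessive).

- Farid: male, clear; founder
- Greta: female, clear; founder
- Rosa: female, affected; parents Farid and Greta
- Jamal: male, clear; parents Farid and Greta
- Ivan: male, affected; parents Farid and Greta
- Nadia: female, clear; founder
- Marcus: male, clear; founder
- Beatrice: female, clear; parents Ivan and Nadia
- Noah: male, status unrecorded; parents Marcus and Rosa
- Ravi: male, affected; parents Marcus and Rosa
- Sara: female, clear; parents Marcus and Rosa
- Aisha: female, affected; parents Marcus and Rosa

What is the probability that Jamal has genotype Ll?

Farid is clear so carries L and passed l to Rosa (ll), so Farid is Ll.
Greta is clear so carries L and passed l to Rosa (ll), so Greta is Ll.
Their cross gives offspring ratios 1/4 LL : 1/2 Ll : 1/4 ll. Conditioning on Jamal being clear, P(Ll) = 1/2 / 3/4 = 2/3.

2/3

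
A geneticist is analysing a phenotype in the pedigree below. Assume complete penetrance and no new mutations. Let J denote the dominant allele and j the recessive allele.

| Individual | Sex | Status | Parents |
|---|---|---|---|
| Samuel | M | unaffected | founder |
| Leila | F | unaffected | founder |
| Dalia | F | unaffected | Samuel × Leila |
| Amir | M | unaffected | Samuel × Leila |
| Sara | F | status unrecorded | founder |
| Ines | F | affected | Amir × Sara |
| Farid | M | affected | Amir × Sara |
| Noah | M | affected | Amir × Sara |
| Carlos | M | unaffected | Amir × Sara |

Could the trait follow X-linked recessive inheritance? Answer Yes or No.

Under X-linked recessive, Ines (affected, female) cannot arise from Amir (unaffected) × Sara (unrecorded).

No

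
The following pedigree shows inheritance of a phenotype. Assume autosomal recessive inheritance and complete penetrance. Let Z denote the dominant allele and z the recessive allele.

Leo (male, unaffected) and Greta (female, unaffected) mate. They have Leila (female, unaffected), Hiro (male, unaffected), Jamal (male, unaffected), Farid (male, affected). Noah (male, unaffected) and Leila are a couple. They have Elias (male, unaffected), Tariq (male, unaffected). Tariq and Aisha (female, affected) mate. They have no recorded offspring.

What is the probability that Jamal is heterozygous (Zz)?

2/3

Leo is unaffected so carries Z and passed z to Farid (zz), so Leo is Zz.
Greta is unaffected so carries Z and passed z to Farid (zz), so Greta is Zz.
Their cross gives offspring ratios 1/4 ZZ : 1/2 Zz : 1/4 zz. Conditioning on Jamal being unaffected, P(Zz) = 1/2 / 3/4 = 2/3.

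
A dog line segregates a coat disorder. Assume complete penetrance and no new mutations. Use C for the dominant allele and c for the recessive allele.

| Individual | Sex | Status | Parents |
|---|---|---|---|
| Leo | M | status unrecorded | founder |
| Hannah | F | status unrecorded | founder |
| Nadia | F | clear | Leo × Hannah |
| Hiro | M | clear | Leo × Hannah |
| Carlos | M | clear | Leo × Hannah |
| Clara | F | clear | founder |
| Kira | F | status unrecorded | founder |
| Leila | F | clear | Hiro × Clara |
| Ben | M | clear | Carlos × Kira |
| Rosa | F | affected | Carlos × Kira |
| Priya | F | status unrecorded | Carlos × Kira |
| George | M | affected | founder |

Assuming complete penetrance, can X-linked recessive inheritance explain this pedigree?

No

Under X-linked recessive, Rosa (affected, female) cannot arise from Carlos (clear) × Kira (unrecorded).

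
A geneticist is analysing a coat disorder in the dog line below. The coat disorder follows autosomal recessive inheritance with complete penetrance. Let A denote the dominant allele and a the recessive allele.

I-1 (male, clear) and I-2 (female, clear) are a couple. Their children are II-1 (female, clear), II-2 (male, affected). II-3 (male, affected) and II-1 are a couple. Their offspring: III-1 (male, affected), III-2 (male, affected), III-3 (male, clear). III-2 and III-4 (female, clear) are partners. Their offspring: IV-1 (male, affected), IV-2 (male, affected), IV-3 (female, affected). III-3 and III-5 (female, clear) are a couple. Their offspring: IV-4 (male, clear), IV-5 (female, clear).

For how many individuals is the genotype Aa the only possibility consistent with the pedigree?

Obligate heterozygotes: I-1 is clear so carries A and passed a to II-2 (aa), so I-1 is Aa; I-2 is clear so carries A and passed a to II-2 (aa), so I-2 is Aa; II-1 is clear so carries A and passed a to III-1 (aa), so II-1 is Aa; III-3 is clear so carries A and received a from II-3 (aa), so III-3 is Aa; III-4 is clear so carries A and passed a to IV-1 (aa), so III-4 is Aa.
Every other individual is either homozygous by phenotype or has at least one consistent homozygous assignment, so the count is 5.

5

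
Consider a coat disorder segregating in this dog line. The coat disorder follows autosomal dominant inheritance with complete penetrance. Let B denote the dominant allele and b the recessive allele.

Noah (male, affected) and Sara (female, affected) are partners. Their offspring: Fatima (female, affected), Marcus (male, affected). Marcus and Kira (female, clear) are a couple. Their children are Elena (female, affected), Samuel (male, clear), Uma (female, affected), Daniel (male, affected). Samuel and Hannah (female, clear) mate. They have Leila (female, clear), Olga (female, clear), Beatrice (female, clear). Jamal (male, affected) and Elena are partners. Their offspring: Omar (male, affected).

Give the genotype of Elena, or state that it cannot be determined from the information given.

From phenotype alone, Elena is BB or Bb.
Elena is affected so carries B and received b from Kira (bb), so Elena is Bb.

Bb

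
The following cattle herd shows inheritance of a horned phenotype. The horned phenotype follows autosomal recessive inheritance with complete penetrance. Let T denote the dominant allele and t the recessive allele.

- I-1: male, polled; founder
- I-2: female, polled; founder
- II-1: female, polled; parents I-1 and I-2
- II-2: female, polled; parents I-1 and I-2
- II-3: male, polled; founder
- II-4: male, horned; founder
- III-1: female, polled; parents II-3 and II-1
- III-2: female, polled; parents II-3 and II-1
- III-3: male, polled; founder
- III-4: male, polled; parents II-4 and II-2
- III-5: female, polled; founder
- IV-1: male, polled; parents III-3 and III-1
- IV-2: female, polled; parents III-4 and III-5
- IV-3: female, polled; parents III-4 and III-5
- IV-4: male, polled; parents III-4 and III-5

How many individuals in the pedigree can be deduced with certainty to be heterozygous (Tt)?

1

Obligate heterozygotes: III-4 is polled so carries T and received t from II-4 (tt), so III-4 is Tt.
Every other individual is either homozygous by phenotype or has at least one consistent homozygous assignment, so the count is 1.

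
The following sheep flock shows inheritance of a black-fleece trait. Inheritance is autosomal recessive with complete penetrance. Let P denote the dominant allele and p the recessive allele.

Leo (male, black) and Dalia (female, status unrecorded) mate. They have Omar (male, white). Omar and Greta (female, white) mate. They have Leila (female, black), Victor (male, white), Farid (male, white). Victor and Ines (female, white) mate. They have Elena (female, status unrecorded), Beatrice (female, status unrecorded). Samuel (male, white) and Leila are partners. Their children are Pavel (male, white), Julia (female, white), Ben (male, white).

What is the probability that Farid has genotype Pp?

2/3

Omar is white so carries P and received p from Leo (pp), so Omar is Pp.
Greta is white so carries P and passed p to Leila (pp), so Greta is Pp.
Their cross gives offspring ratios 1/4 PP : 1/2 Pp : 1/4 pp. Conditioning on Farid being white, P(Pp) = 1/2 / 3/4 = 2/3.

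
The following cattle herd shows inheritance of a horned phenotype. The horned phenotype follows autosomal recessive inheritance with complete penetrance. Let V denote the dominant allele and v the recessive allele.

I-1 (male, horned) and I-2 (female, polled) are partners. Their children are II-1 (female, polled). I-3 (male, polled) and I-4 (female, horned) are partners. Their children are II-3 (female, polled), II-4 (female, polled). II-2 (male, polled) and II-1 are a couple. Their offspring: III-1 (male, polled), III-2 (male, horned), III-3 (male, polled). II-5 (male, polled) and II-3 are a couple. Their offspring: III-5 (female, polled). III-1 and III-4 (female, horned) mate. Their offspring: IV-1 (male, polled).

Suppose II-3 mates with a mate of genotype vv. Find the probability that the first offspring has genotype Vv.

II-3 is polled so carries V and received v from I-4 (vv), so II-3 is Vv.
The cross gives 1/2 Vv : 1/2 vv, so P(offspring has genotype Vv) = 1/2.

1/2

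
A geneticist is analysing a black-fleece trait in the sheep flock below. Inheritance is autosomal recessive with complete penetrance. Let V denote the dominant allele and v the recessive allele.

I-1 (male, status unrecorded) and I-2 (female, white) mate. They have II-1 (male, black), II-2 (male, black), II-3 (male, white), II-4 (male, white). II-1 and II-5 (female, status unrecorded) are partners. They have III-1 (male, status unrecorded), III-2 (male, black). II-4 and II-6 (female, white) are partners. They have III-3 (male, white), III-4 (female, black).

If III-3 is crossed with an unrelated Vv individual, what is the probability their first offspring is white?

II-4 is white so carries V and passed v to III-4 (vv), so II-4 is Vv.
II-6 is white so carries V and passed v to III-4 (vv), so II-6 is Vv.
III-3 is a white offspring of II-4 (Vv) × II-6 (Vv), whose cross gives 1/4 VV : 1/2 Vv : 1/4 vv; conditioning on being white, III-3 is VV with probability 1/3, Vv with probability 2/3.
Summing over parental genotype combinations, P(offspring is white) = 1/3·1 + 2/3·3/4 = 5/6.

5/6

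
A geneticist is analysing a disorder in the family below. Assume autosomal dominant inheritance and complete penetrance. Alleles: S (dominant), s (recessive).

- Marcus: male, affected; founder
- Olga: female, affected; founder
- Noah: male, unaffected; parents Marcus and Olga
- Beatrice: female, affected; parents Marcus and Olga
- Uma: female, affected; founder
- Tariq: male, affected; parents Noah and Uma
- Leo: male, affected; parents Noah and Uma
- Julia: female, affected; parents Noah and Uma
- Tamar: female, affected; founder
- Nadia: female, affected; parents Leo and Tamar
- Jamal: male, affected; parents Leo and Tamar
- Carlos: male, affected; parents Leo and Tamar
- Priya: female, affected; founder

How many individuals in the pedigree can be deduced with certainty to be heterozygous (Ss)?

Obligate heterozygotes: Marcus is affected so carries S and passed s to Noah (ss), so Marcus is Ss; Olga is affected so carries S and passed s to Noah (ss), so Olga is Ss; Tariq is affected so carries S and received s from Noah (ss), so Tariq is Ss; Leo is affected so carries S and received s from Noah (ss), so Leo is Ss; Julia is affected so carries S and received s from Noah (ss), so Julia is Ss.
Every other individual is either homozygous by phenotype or has at least one consistent homozygous assignment, so the count is 5.

5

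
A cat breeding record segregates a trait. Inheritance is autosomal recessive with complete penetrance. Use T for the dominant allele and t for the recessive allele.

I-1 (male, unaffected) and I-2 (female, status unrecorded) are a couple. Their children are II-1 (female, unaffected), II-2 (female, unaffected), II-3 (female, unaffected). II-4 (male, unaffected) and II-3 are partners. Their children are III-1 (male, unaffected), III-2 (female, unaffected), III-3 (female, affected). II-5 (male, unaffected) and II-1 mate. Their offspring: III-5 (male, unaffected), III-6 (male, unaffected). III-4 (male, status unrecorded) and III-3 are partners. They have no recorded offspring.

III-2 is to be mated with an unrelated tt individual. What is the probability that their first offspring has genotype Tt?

2/3

II-4 is unaffected so carries T and passed t to III-3 (tt), so II-4 is Tt.
II-3 is unaffected so carries T and passed t to III-3 (tt), so II-3 is Tt.
III-2 is an unaffected offspring of II-4 (Tt) × II-3 (Tt), whose cross gives 1/4 TT : 1/2 Tt : 1/4 tt; conditioning on being unaffected, III-2 is TT with probability 1/3, Tt with probability 2/3.
Summing over parental genotype combinations, P(offspring has genotype Tt) = 1/3·1 + 2/3·1/2 = 2/3.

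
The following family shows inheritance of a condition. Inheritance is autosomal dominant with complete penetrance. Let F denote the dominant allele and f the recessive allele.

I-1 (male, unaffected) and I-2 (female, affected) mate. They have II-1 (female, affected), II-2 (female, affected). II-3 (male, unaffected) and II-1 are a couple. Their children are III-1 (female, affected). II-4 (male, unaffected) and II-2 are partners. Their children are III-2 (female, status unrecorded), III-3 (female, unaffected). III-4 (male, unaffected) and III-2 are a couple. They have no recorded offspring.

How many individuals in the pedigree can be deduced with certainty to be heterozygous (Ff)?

3

Obligate heterozygotes: II-1 is affected so carries F and received f from I-1 (ff), so II-1 is Ff; II-2 is affected so carries F and received f from I-1 (ff), so II-2 is Ff; III-1 is affected so carries F and received f from II-3 (ff), so III-1 is Ff.
Every other individual is either homozygous by phenotype or has at least one consistent homozygous assignment, so the count is 3.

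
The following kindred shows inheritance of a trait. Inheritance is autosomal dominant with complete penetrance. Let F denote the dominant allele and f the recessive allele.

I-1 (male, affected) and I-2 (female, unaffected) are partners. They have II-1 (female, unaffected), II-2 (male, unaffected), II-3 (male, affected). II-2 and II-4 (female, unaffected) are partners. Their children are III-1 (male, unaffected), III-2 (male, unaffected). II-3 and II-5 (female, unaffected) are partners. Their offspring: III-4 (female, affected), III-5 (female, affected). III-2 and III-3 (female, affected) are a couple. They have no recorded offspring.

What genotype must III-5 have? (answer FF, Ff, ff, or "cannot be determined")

From phenotype alone, III-5 is FF or Ff.
III-5 is affected so carries F and received f from II-5 (ff), so III-5 is Ff.

Ff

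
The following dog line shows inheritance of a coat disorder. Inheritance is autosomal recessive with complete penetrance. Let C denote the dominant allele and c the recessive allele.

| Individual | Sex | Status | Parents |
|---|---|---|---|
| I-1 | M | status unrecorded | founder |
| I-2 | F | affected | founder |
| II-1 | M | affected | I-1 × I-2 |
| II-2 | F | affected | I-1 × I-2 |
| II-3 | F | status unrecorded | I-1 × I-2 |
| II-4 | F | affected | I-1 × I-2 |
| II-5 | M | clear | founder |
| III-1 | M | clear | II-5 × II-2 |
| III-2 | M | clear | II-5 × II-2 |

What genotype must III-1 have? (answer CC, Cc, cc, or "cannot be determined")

From phenotype alone, III-1 is CC or Cc.
III-1 is clear so carries C and received c from II-2 (cc), so III-1 is Cc.

Cc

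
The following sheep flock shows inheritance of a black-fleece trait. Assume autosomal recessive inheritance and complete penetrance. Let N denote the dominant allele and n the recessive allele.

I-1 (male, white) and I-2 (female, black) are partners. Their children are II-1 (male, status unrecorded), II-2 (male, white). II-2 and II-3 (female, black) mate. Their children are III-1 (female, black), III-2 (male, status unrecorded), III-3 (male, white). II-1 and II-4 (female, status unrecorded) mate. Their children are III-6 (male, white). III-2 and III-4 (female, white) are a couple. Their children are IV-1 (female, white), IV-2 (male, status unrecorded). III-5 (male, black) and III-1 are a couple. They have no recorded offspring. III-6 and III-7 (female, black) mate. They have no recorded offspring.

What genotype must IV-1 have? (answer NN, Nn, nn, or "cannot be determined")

cannot be determined

IV-1's phenotype allows NN or Nn, and no parent or child forces a single allele at both positions; consistent genotype assignments exist with IV-1 as NN or Nn.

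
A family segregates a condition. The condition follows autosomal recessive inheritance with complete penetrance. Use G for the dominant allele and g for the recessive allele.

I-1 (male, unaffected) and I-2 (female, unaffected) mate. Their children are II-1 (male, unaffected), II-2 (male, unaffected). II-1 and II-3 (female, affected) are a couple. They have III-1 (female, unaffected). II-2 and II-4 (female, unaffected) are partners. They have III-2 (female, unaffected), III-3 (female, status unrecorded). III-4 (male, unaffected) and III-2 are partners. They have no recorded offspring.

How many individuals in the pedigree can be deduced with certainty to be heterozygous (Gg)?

Obligate heterozygotes: III-1 is unaffected so carries G and received g from II-3 (gg), so III-1 is Gg.
Every other individual is either homozygous by phenotype or has at least one consistent homozygous assignment, so the count is 1.

1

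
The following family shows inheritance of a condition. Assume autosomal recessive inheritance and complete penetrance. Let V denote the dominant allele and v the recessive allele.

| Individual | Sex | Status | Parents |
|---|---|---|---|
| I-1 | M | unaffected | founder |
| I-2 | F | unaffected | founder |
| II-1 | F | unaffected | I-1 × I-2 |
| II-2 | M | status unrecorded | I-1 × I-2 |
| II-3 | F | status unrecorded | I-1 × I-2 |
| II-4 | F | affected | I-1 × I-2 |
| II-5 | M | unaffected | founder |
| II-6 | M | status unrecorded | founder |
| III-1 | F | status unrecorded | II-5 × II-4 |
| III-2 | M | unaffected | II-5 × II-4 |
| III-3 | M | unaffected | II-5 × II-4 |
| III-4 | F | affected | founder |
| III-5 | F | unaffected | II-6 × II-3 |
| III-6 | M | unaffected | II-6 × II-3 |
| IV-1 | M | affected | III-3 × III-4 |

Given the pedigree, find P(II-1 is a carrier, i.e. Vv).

2/3

I-1 is unaffected so carries V and passed v to II-4 (vv), so I-1 is Vv.
I-2 is unaffected so carries V and passed v to II-4 (vv), so I-2 is Vv.
Their cross gives offspring ratios 1/4 VV : 1/2 Vv : 1/4 vv. Conditioning on II-1 being unaffected, P(Vv) = 1/2 / 3/4 = 2/3.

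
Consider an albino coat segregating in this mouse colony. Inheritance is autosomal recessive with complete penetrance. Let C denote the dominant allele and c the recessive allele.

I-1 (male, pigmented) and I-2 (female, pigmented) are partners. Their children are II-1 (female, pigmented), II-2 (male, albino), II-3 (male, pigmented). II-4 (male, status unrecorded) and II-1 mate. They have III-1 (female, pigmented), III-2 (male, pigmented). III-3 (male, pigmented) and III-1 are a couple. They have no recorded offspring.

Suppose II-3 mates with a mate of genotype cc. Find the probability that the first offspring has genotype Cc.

I-1 is pigmented so carries C and passed c to II-2 (cc), so I-1 is Cc.
I-2 is pigmented so carries C and passed c to II-2 (cc), so I-2 is Cc.
II-3 is a pigmented offspring of I-1 (Cc) × I-2 (Cc), whose cross gives 1/4 CC : 1/2 Cc : 1/4 cc; conditioning on being pigmented, II-3 is CC with probability 1/3, Cc with probability 2/3.
Summing over parental genotype combinations, P(offspring has genotype Cc) = 1/3·1 + 2/3·1/2 = 2/3.

2/3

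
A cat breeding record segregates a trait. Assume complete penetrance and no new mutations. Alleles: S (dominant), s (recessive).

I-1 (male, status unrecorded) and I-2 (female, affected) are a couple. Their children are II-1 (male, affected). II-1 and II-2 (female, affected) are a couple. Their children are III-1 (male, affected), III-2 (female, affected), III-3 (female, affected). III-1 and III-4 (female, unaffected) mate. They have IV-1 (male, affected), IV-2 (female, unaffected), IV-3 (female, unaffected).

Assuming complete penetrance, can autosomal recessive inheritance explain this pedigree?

Yes

A consistent assignment under autosomal recessive exists: I-1 Ss, I-2 ss, II-1 ss, II-2 ss, III-1 ss, III-2 ss, III-3 ss, III-4 Ss, IV-1 ss, IV-2 Ss, IV-3 Ss.
In this assignment every recorded phenotype matches its genotype and every non-founder's genotype is obtainable from its parents' genotypes, so the pedigree is consistent.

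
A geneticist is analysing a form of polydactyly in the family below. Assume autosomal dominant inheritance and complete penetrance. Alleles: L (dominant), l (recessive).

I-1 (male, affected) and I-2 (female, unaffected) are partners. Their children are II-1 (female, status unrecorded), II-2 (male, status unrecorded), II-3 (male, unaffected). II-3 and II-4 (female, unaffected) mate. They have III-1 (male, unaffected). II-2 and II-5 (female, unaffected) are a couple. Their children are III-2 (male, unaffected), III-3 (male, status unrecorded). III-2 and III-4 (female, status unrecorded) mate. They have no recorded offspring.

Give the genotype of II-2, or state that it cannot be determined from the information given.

cannot be determined

II-2's phenotype is unrecorded, and no parent or child forces a single allele at both positions; consistent genotype assignments exist with II-2 as Ll or ll.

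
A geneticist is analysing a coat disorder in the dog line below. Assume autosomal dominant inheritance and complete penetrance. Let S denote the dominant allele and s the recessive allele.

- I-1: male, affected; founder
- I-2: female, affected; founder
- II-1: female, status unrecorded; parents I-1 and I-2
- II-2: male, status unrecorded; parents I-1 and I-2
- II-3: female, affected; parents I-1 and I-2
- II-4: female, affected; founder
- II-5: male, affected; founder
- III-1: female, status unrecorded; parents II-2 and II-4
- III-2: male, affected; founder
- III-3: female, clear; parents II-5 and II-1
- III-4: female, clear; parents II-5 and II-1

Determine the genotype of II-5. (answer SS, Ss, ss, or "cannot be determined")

Ss

From phenotype alone, II-5 is SS or Ss.
II-5 is affected so carries S and passed s to III-3 (ss), so II-5 is Ss.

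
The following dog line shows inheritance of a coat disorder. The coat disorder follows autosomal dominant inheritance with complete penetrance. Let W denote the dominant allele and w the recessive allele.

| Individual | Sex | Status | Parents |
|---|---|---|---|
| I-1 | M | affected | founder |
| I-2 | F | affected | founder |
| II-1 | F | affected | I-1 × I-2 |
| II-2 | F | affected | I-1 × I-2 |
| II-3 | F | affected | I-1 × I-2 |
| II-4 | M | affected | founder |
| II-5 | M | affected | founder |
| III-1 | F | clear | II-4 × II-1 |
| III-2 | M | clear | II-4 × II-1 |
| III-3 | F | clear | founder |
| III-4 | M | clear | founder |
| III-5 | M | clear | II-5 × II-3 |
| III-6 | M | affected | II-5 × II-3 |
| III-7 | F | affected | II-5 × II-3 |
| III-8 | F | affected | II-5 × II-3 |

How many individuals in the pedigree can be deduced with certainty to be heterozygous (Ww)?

Obligate heterozygotes: II-1 is affected so carries W and passed w to III-1 (ww), so II-1 is Ww; II-3 is affected so carries W and passed w to III-5 (ww), so II-3 is Ww; II-4 is affected so carries W and passed w to III-1 (ww), so II-4 is Ww; II-5 is affected so carries W and passed w to III-5 (ww), so II-5 is Ww.
Every other individual is either homozygous by phenotype or has at least one consistent homozygous assignment, so the count is 4.

4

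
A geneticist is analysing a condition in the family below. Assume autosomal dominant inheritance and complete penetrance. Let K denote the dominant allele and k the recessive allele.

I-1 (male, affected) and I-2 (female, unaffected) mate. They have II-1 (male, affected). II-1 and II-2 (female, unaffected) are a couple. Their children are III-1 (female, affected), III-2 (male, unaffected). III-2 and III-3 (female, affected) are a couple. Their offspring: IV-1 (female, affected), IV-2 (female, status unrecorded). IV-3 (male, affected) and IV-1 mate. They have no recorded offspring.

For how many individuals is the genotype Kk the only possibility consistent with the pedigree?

Obligate heterozygotes: II-1 is affected so carries K and received k from I-2 (kk), so II-1 is Kk; III-1 is affected so carries K and received k from II-2 (kk), so III-1 is Kk; IV-1 is affected so carries K and received k from III-2 (kk), so IV-1 is Kk.
Every other individual is either homozygous by phenotype or has at least one consistent homozygous assignment, so the count is 3.

3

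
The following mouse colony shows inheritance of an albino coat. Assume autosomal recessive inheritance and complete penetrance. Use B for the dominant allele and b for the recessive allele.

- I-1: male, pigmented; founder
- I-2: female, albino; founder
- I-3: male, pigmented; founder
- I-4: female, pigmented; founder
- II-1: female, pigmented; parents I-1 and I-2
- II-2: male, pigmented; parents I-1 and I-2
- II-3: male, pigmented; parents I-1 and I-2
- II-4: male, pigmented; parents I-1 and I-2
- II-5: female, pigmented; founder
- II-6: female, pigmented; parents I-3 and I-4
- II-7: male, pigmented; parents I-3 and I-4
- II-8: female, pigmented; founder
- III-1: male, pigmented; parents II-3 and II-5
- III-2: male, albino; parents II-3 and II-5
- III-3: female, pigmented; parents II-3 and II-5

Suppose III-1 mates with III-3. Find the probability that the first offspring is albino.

II-3 is pigmented so carries B and received b from I-2 (bb), so II-3 is Bb.
II-5 is pigmented so carries B and passed b to III-2 (bb), so II-5 is Bb.
III-1 is a pigmented offspring of II-3 (Bb) × II-5 (Bb), whose cross gives 1/4 BB : 1/2 Bb : 1/4 bb; conditioning on being pigmented, III-1 is BB with probability 1/3, Bb with probability 2/3.
III-3 is a pigmented offspring of II-3 (Bb) × II-5 (Bb), whose cross gives 1/4 BB : 1/2 Bb : 1/4 bb; conditioning on being pigmented, III-3 is BB with probability 1/3, Bb with probability 2/3.
Summing over parental genotype combinations, P(offspring is albino) = 4/9·1/4 = 1/9.

1/9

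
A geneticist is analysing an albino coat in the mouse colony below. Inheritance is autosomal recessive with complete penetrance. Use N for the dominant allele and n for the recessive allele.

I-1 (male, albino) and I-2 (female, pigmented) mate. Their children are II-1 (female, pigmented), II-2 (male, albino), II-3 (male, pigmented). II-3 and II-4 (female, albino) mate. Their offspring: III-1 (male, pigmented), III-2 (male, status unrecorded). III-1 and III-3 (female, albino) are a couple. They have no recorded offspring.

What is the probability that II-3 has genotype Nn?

II-3 is pigmented so carries N and received n from I-1 (nn), so II-3 is Nn, giving P(Nn) = 1.

1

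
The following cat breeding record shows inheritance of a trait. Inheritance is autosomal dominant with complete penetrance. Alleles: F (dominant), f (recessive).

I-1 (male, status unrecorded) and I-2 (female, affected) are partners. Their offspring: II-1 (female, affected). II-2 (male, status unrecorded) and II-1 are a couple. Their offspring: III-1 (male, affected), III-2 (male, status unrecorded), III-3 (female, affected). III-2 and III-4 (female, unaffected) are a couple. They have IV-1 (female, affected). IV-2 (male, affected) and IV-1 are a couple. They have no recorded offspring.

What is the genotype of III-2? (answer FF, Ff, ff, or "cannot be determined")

cannot be determined

III-2's phenotype is unrecorded, and no parent or child forces a single allele at both positions; consistent genotype assignments exist with III-2 as FF or Ff.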